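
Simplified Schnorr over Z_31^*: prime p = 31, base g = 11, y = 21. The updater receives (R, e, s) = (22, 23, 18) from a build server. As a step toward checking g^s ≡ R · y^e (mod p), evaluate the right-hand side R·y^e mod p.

2

Squares mod 31: 21^1≡21, 21^2≡7, 21^4≡18, 21^8≡14, 21^16≡10
23 = 16 + 4 + 2 + 1, so 21^23 ≡ 10·18·7·21 ≡ 17 (mod 31)
R · y^e ≡ 22·17 = 374 ≡ 2 (mod 31)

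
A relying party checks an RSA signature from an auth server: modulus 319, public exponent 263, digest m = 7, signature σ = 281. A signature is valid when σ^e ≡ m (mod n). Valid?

yes

σ^2 ≡ 281^2 = 78961 ≡ 168
σ^4 ≡ 168^2 = 28224 ≡ 152
σ^8 ≡ 152^2 = 23104 ≡ 136
σ^16 ≡ 136^2 = 18496 ≡ 313
σ^32 ≡ 313^2 = 97969 ≡ 36
σ^64 ≡ 36^2 = 1296 ≡ 20
σ^128 ≡ 20^2 = 400 ≡ 81
σ^256 ≡ 81^2 = 6561 ≡ 181
263 = 256 + 4 + 2 + 1, so σ^263 ≡ 181·152·168·281 ≡ 7 (mod 319)
7 = m, so the signature checks out.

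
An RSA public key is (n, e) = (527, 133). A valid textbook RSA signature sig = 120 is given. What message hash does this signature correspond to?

sig^2 ≡ 120^2 = 14400 ≡ 171
sig^4 ≡ 171^2 = 29241 ≡ 256
sig^8 ≡ 256^2 = 65536 ≡ 188
sig^16 ≡ 188^2 = 35344 ≡ 35
sig^32 ≡ 35^2 = 1225 ≡ 171
sig^64 ≡ 171^2 = 29241 ≡ 256
sig^128 ≡ 256^2 = 65536 ≡ 188
133 = 128 + 4 + 1, so sig^133 ≡ 188·256·120 ≡ 494 (mod 527)

494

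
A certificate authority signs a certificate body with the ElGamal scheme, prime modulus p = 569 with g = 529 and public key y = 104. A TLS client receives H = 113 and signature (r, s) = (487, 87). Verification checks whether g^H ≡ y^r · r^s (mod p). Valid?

no

Left side g^H mod p:
529^2 = 279841 ≡ 462
529^4 ≡ 462^2 = 213444 ≡ 69
529^8 ≡ 69^2 = 4761 ≡ 209
529^16 ≡ 209^2 = 43681 ≡ 437
529^32 ≡ 437^2 = 190969 ≡ 354
529^64 ≡ 354^2 = 125316 ≡ 136
113 = 64 + 32 + 16 + 1, so 529^113 ≡ 136·354·437·529 ≡ 139 (mod 569)
Right side y^r · r^s mod p:
104^2 = 10816 ≡ 5
104^4 ≡ 5^2 = 25
104^8 ≡ 25^2 = 625 ≡ 56
104^16 ≡ 56^2 = 3136 ≡ 291
104^32 ≡ 291^2 = 84681 ≡ 469
104^64 ≡ 469^2 = 219961 ≡ 327
104^128 ≡ 327^2 = 106929 ≡ 526
104^256 ≡ 526^2 = 276676 ≡ 142
487 = 256 + 128 + 64 + 32 + 4 + 2 + 1, so 104^487 ≡ 142·526·327·469·25·5·104 ≡ 63 (mod 569)
487^2 = 237169 ≡ 465
487^4 ≡ 465^2 = 216225 ≡ 5
487^8 ≡ 5^2 = 25
487^16 ≡ 25^2 = 625 ≡ 56
487^32 ≡ 56^2 = 3136 ≡ 291
487^64 ≡ 291^2 = 84681 ≡ 469
87 = 64 + 16 + 4 + 2 + 1, so 487^87 ≡ 469·56·5·465·487 ≡ 264 (mod 569)
63·264 = 16632 ≡ 131 (mod 569)
139 ≠ 131, so verification fails.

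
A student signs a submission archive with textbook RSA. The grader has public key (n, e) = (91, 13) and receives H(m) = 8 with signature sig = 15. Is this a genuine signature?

Squares mod 91: sig^1≡15, sig^2≡43, sig^4≡29, sig^8≡22
13 = 8 + 4 + 1, so sig^13 ≡ 22·29·15 ≡ 15 (mod 91)
The recovered value 15 does not match the digest 8.

forged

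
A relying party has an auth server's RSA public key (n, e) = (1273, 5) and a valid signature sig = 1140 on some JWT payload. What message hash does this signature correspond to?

1140

sig^2 ≡ 1140^2 = 1299600 ≡ 1140
sig^4 ≡ 1140^2 = 1299600 ≡ 1140
5 = 4 + 1, so sig^5 ≡ 1140·1140 ≡ 1140 (mod 1273)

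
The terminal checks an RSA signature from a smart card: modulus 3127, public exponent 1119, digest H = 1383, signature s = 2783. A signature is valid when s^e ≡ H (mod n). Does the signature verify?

s^2 ≡ 2783^2 = 7745089 ≡ 2637
s^4 ≡ 2637^2 = 6953769 ≡ 2448
s^8 ≡ 2448^2 = 5992704 ≡ 1372
s^16 ≡ 1372^2 = 1882384 ≡ 3057
s^32 ≡ 3057^2 = 9345249 ≡ 1773
s^64 ≡ 1773^2 = 3143529 ≡ 894
s^128 ≡ 894^2 = 799236 ≡ 1851
s^256 ≡ 1851^2 = 3426201 ≡ 2136
s^512 ≡ 2136^2 = 4562496 ≡ 203
s^1024 ≡ 203^2 = 41209 ≡ 558
1119 = 1024 + 64 + 16 + 8 + 4 + 2 + 1, so s^1119 ≡ 558·894·3057·1372·2448·2637·2783 ≡ 185 (mod 3127)
The recovered value 185 does not match the digest 1383.

does not verify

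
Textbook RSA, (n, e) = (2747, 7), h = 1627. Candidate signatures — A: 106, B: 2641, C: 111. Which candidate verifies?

A

Candidate A: Squares mod 2747: 106^1≡106, 106^2≡248, 106^4≡1070; 7 = 4 + 2 + 1, so 106^7 ≡ 1070·248·106 ≡ 1627 (mod 2747)
  → matches h = 1627
Candidate B: Squares mod 2747: 2641^1≡2641, 2641^2≡248, 2641^4≡1070; 7 = 4 + 2 + 1, so 2641^7 ≡ 1070·248·2641 ≡ 1120 (mod 2747)
Candidate C: Squares mod 2747: 111^1≡111, 111^2≡1333, 111^4≡2327; 7 = 4 + 2 + 1, so 111^7 ≡ 2327·1333·111 ≡ 921 (mod 2747)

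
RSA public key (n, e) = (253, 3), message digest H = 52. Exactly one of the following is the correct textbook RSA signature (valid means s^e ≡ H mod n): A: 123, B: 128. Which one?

Candidate A: 123^2 = 15129 ≡ 202; 3 = 2 + 1, so 123^3 ≡ 202·123 ≡ 52 (mod 253)
  → matches H = 52
Candidate B: 128^2 = 16384 ≡ 192; 3 = 2 + 1, so 128^3 ≡ 192·128 ≡ 35 (mod 253)

A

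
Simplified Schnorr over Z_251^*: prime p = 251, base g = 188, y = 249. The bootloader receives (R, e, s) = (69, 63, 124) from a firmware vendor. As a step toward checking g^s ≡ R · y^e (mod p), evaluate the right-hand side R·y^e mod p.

4

249^2 = 62001 ≡ 4
249^4 ≡ 4^2 = 16
249^8 ≡ 16^2 = 256 ≡ 5
249^16 ≡ 5^2 = 25
249^32 ≡ 25^2 = 625 ≡ 123
63 = 32 + 16 + 8 + 4 + 2 + 1, so 249^63 ≡ 123·25·5·16·4·249 ≡ 91 (mod 251)
R · y^e ≡ 69·91 = 6279 ≡ 4 (mod 251)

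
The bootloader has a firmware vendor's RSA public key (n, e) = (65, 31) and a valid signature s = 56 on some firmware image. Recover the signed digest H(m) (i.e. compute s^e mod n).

s^31 mod 65 = 56

56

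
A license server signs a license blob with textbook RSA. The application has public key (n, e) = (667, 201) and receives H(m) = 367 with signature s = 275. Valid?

yes

s^2 ≡ 275^2 = 75625 ≡ 254
s^4 ≡ 254^2 = 64516 ≡ 484
s^8 ≡ 484^2 = 234256 ≡ 139
s^16 ≡ 139^2 = 19321 ≡ 645
s^32 ≡ 645^2 = 416025 ≡ 484
s^64 ≡ 484^2 = 234256 ≡ 139
s^128 ≡ 139^2 = 19321 ≡ 645
201 = 128 + 64 + 8 + 1, so s^201 ≡ 645·139·139·275 ≡ 367 (mod 667)
s^201 mod 667 = 367 matches H(m).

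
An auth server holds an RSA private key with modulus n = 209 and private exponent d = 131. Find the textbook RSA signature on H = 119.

9

H^131 mod 209 = 9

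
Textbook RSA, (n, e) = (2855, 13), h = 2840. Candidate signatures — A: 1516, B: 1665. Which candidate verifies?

B

Candidate A: Squares mod 2855: 1516^1≡1516, 1516^2≡2836, 1516^4≡361, 1516^8≡1846; 13 = 8 + 4 + 1, so 1516^13 ≡ 1846·361·1516 ≡ 1196 (mod 2855)
Candidate B: Squares mod 2855: 1665^1≡1665, 1665^2≡20, 1665^4≡400, 1665^8≡120; 13 = 8 + 4 + 1, so 1665^13 ≡ 120·400·1665 ≡ 2840 (mod 2855)
  → matches h = 2840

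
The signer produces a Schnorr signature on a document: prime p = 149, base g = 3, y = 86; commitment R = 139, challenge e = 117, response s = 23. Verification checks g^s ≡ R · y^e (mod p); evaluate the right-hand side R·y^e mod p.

141

Squares mod 149: 86^1≡86, 86^2≡95, 86^4≡85, 86^8≡73, 86^16≡114, 86^32≡33, 86^64≡46
117 = 64 + 32 + 16 + 4 + 1, so 86^117 ≡ 46·33·114·85·86 ≡ 120 (mod 149)
R · y^e ≡ 139·120 = 16680 ≡ 141 (mod 149)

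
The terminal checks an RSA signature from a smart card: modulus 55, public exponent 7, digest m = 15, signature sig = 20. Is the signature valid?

Squares mod 55: sig^1≡20, sig^2≡15, sig^4≡5
7 = 4 + 2 + 1, so sig^7 ≡ 5·15·20 ≡ 15 (mod 55)
sig^7 mod 55 = 15 matches m.

valid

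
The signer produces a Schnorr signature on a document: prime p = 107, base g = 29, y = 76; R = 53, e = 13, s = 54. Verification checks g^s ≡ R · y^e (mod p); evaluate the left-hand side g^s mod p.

29^54 mod 107 = 29

29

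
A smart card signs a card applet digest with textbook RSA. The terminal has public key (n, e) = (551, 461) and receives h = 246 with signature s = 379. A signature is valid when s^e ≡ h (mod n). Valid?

yes

s^2 ≡ 379^2 = 143641 ≡ 381
s^4 ≡ 381^2 = 145161 ≡ 248
s^8 ≡ 248^2 = 61504 ≡ 343
s^16 ≡ 343^2 = 117649 ≡ 286
s^32 ≡ 286^2 = 81796 ≡ 248
s^64 ≡ 248^2 = 61504 ≡ 343
s^128 ≡ 343^2 = 117649 ≡ 286
s^256 ≡ 286^2 = 81796 ≡ 248
461 = 256 + 128 + 64 + 8 + 4 + 1, so s^461 ≡ 248·286·343·343·248·379 ≡ 246 (mod 551)
s^461 mod 551 = 246 matches h.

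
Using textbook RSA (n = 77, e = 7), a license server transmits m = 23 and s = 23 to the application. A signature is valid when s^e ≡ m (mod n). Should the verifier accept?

s^2 ≡ 23^2 = 529 ≡ 67
s^4 ≡ 67^2 = 4489 ≡ 23
7 = 4 + 2 + 1, so s^7 ≡ 23·67·23 ≡ 23 (mod 77)
23 = m, so the signature checks out.

accept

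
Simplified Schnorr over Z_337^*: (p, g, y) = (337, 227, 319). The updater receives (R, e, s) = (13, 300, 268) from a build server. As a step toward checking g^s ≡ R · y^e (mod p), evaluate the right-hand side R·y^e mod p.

253

319^2 = 101761 ≡ 324
319^4 ≡ 324^2 = 104976 ≡ 169
319^8 ≡ 169^2 = 28561 ≡ 253
319^16 ≡ 253^2 = 64009 ≡ 316
319^32 ≡ 316^2 = 99856 ≡ 104
319^64 ≡ 104^2 = 10816 ≡ 32
319^128 ≡ 32^2 = 1024 ≡ 13
319^256 ≡ 13^2 = 169
300 = 256 + 32 + 8 + 4, so 319^300 ≡ 169·104·253·169 ≡ 175 (mod 337)
R · y^e ≡ 13·175 = 2275 ≡ 253 (mod 337)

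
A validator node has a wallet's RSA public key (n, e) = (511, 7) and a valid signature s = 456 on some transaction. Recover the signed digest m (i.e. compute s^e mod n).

57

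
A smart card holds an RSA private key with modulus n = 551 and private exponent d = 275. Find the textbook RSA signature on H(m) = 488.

489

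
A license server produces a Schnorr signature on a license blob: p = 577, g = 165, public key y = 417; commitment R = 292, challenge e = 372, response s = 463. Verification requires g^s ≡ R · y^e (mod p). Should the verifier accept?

accept

g^s mod p:
165^463 mod 577 = 267
R · y^e mod p:
417^372 mod 577 = 406
292·406 = 118552 ≡ 267 (mod 577)
267 ≡ 267 (mod 577); signature holds.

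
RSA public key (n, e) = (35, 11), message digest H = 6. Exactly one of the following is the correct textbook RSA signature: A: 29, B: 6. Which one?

B

Candidate A: 29^2 = 841 ≡ 1; 29^4 ≡ 1^2 = 1; 29^8 ≡ 1^2 = 1; 11 = 8 + 2 + 1, so 29^11 ≡ 1·1·29 ≡ 29 (mod 35)
Candidate B: 6^2 = 36 ≡ 1; 6^4 ≡ 1^2 = 1; 6^8 ≡ 1^2 = 1; 11 = 8 + 2 + 1, so 6^11 ≡ 1·1·6 ≡ 6 (mod 35)
  → matches H = 6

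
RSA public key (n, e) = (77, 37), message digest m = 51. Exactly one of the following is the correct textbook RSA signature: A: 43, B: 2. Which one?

B

Candidate A: 43^2 = 1849 ≡ 1; 43^4 ≡ 1^2 = 1; 43^8 ≡ 1^2 = 1; 43^16 ≡ 1^2 = 1; 43^32 ≡ 1^2 = 1; 37 = 32 + 4 + 1, so 43^37 ≡ 1·1·43 ≡ 43 (mod 77)
Candidate B: 2^2 = 4; 2^4 ≡ 4^2 = 16; 2^8 ≡ 16^2 = 256 ≡ 25; 2^16 ≡ 25^2 = 625 ≡ 9; 2^32 ≡ 9^2 = 81 ≡ 4; 37 = 32 + 4 + 1, so 2^37 ≡ 4·16·2 ≡ 51 (mod 77)
  → matches m = 51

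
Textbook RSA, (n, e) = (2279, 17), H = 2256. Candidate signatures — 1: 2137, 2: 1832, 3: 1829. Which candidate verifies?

Candidate 1: 2137^17 mod 2279 = 1438
Candidate 2: 1832^17 mod 2279 = 2256
  → matches H = 2256
Candidate 3: 1829^17 mod 2279 = 1820

2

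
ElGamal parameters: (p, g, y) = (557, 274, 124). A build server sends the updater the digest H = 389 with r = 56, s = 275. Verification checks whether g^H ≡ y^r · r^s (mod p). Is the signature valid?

Left side g^H mod p:
274^2 = 75076 ≡ 438
274^4 ≡ 438^2 = 191844 ≡ 236
274^8 ≡ 236^2 = 55696 ≡ 553
274^16 ≡ 553^2 = 305809 ≡ 16
274^32 ≡ 16^2 = 256
274^64 ≡ 256^2 = 65536 ≡ 367
274^128 ≡ 367^2 = 134689 ≡ 452
274^256 ≡ 452^2 = 204304 ≡ 442
389 = 256 + 128 + 4 + 1, so 274^389 ≡ 442·452·236·274 ≡ 161 (mod 557)
Right side y^r · r^s mod p:
124^2 = 15376 ≡ 337
124^4 ≡ 337^2 = 113569 ≡ 498
124^8 ≡ 498^2 = 248004 ≡ 139
124^16 ≡ 139^2 = 19321 ≡ 383
124^32 ≡ 383^2 = 146689 ≡ 198
56 = 32 + 16 + 8, so 124^56 ≡ 198·383·139 ≡ 258 (mod 557)
56^2 = 3136 ≡ 351
56^4 ≡ 351^2 = 123201 ≡ 104
56^8 ≡ 104^2 = 10816 ≡ 233
56^16 ≡ 233^2 = 54289 ≡ 260
56^32 ≡ 260^2 = 67600 ≡ 203
56^64 ≡ 203^2 = 41209 ≡ 548
56^128 ≡ 548^2 = 300304 ≡ 81
56^256 ≡ 81^2 = 6561 ≡ 434
275 = 256 + 16 + 2 + 1, so 56^275 ≡ 434·260·351·56 ≡ 128 (mod 557)
258·128 = 33024 ≡ 161 (mod 557)
161 ≡ 161 (mod 557), so the signature is genuine.

valid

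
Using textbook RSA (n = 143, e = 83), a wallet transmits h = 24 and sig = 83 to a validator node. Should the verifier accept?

reject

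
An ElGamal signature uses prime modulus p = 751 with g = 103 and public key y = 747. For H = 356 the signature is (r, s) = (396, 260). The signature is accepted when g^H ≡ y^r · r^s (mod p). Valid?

yes

Left side g^H mod p:
103^2 = 10609 ≡ 95
103^4 ≡ 95^2 = 9025 ≡ 13
103^8 ≡ 13^2 = 169
103^16 ≡ 169^2 = 28561 ≡ 23
103^32 ≡ 23^2 = 529
103^64 ≡ 529^2 = 279841 ≡ 469
103^128 ≡ 469^2 = 219961 ≡ 669
103^256 ≡ 669^2 = 447561 ≡ 716
356 = 256 + 64 + 32 + 4, so 103^356 ≡ 716·469·529·13 ≡ 610 (mod 751)
Right side y^r · r^s mod p:
747^2 = 558009 ≡ 16
747^4 ≡ 16^2 = 256
747^8 ≡ 256^2 = 65536 ≡ 199
747^16 ≡ 199^2 = 39601 ≡ 549
747^32 ≡ 549^2 = 301401 ≡ 250
747^64 ≡ 250^2 = 62500 ≡ 167
747^128 ≡ 167^2 = 27889 ≡ 102
747^256 ≡ 102^2 = 10404 ≡ 641
396 = 256 + 128 + 8 + 4, so 747^396 ≡ 641·102·199·256 ≡ 428 (mod 751)
396^2 = 156816 ≡ 608
396^4 ≡ 608^2 = 369664 ≡ 172
396^8 ≡ 172^2 = 29584 ≡ 295
396^16 ≡ 295^2 = 87025 ≡ 660
396^32 ≡ 660^2 = 435600 ≡ 20
396^64 ≡ 20^2 = 400
396^128 ≡ 400^2 = 160000 ≡ 37
396^256 ≡ 37^2 = 1369 ≡ 618
260 = 256 + 4, so 396^260 ≡ 618·172 ≡ 405 (mod 751)
428·405 = 173340 ≡ 610 (mod 751)
610 ≡ 610 (mod 751), so the signature is genuine.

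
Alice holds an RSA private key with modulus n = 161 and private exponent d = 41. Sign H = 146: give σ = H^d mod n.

Squares mod 161: H^1≡146, H^2≡64, H^4≡71, H^8≡50, H^16≡85, H^32≡141
41 = 32 + 8 + 1, so H^41 ≡ 141·50·146 ≡ 27 (mod 161)

27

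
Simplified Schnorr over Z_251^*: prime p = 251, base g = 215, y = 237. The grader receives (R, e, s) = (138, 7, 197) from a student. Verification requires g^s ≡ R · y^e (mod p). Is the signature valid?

invalid

g^s mod p:
215^197 mod 251 = 146
R · y^e mod p:
237^7 mod 251 = 221
138·221 = 30498 ≡ 127 (mod 251)
146 ≠ 127; the check fails.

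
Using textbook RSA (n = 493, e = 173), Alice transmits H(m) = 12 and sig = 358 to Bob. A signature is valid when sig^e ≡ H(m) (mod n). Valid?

no

Squares mod 493: sig^1≡358, sig^2≡477, sig^4≡256, sig^8≡460, sig^16≡103, sig^32≡256, sig^64≡460, sig^128≡103
173 = 128 + 32 + 8 + 4 + 1, so sig^173 ≡ 103·256·460·256·358 ≡ 443 (mod 493)
443 ≠ 12, so verification fails.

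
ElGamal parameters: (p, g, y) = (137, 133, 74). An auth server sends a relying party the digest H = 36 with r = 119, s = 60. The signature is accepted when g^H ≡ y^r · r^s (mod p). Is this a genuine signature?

Left side g^H mod p:
133^2 = 17689 ≡ 16
133^4 ≡ 16^2 = 256 ≡ 119
133^8 ≡ 119^2 = 14161 ≡ 50
133^16 ≡ 50^2 = 2500 ≡ 34
133^32 ≡ 34^2 = 1156 ≡ 60
36 = 32 + 4, so 133^36 ≡ 60·119 ≡ 16 (mod 137)
Right side y^r · r^s mod p:
74^2 = 5476 ≡ 133
74^4 ≡ 133^2 = 17689 ≡ 16
74^8 ≡ 16^2 = 256 ≡ 119
74^16 ≡ 119^2 = 14161 ≡ 50
74^32 ≡ 50^2 = 2500 ≡ 34
74^64 ≡ 34^2 = 1156 ≡ 60
119 = 64 + 32 + 16 + 4 + 2 + 1, so 74^119 ≡ 60·34·50·16·133·74 ≡ 1 (mod 137)
119^2 = 14161 ≡ 50
119^4 ≡ 50^2 = 2500 ≡ 34
119^8 ≡ 34^2 = 1156 ≡ 60
119^16 ≡ 60^2 = 3600 ≡ 38
119^32 ≡ 38^2 = 1444 ≡ 74
60 = 32 + 16 + 8 + 4, so 119^60 ≡ 74·38·60·34 ≡ 16 (mod 137)
1·16 = 16 ≡ 16 (mod 137)
16 ≡ 16 (mod 137), so the signature is genuine.

genuine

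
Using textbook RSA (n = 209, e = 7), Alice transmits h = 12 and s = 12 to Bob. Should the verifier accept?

accept

s^2 ≡ 12^2 = 144
s^4 ≡ 144^2 = 20736 ≡ 45
7 = 4 + 2 + 1, so s^7 ≡ 45·144·12 ≡ 12 (mod 209)
12 = h, so the signature checks out.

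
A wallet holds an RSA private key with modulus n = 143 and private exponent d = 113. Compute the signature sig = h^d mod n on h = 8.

h^2 ≡ 8^2 = 64
h^4 ≡ 64^2 = 4096 ≡ 92
h^8 ≡ 92^2 = 8464 ≡ 27
h^16 ≡ 27^2 = 729 ≡ 14
h^32 ≡ 14^2 = 196 ≡ 53
h^64 ≡ 53^2 = 2809 ≡ 92
113 = 64 + 32 + 16 + 1, so h^113 ≡ 92·53·14·8 ≡ 138 (mod 143)

138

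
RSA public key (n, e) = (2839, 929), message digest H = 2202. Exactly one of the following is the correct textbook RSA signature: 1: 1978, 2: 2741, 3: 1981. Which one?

3

Candidate 1: Squares mod 2839: 1978^1≡1978, 1978^2≡342, 1978^4≡565, 1978^8≡1257, 1978^16≡1565, 1978^32≡2007, 1978^64≡2347, 1978^128≡749, 1978^256≡1718, 1978^512≡1803; 929 = 512 + 256 + 128 + 32 + 1, so 1978^929 ≡ 1803·1718·749·2007·1978 ≡ 2233 (mod 2839)
Candidate 2: Squares mod 2839: 2741^1≡2741, 2741^2≡1087, 2741^4≡545, 2741^8≡1769, 2741^16≡783, 2741^32≡2704, 2741^64≡1191, 2741^128≡1820, 2741^256≡2126, 2741^512≡188; 929 = 512 + 256 + 128 + 32 + 1, so 2741^929 ≡ 188·2126·1820·2704·2741 ≡ 2724 (mod 2839)
Candidate 3: Squares mod 2839: 1981^1≡1981, 1981^2≡863, 1981^4≡951, 1981^8≡1599, 1981^16≡1701, 1981^32≡460, 1981^64≡1514, 1981^128≡1123, 1981^256≡613, 1981^512≡1021; 929 = 512 + 256 + 128 + 32 + 1, so 1981^929 ≡ 1021·613·1123·460·1981 ≡ 2202 (mod 2839)
  → matches H = 2202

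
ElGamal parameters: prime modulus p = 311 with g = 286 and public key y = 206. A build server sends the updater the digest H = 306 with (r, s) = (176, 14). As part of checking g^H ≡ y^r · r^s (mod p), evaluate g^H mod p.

242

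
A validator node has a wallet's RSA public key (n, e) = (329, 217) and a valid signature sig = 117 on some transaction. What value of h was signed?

Squares mod 329: sig^1≡117, sig^2≡200, sig^4≡191, sig^8≡291, sig^16≡128, sig^32≡263, sig^64≡79, sig^128≡319
217 = 128 + 64 + 16 + 8 + 1, so sig^217 ≡ 319·79·128·291·117 ≡ 33 (mod 329)

33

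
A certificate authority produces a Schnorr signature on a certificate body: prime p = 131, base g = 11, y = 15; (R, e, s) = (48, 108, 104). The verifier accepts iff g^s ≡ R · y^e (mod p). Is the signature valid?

invalid

g^s mod p:
11^2 = 121
11^4 ≡ 121^2 = 14641 ≡ 100
11^8 ≡ 100^2 = 10000 ≡ 44
11^16 ≡ 44^2 = 1936 ≡ 102
11^32 ≡ 102^2 = 10404 ≡ 55
11^64 ≡ 55^2 = 3025 ≡ 12
104 = 64 + 32 + 8, so 11^104 ≡ 12·55·44 ≡ 89 (mod 131)
R · y^e mod p:
15^2 = 225 ≡ 94
15^4 ≡ 94^2 = 8836 ≡ 59
15^8 ≡ 59^2 = 3481 ≡ 75
15^16 ≡ 75^2 = 5625 ≡ 123
15^32 ≡ 123^2 = 15129 ≡ 64
15^64 ≡ 64^2 = 4096 ≡ 35
108 = 64 + 32 + 8 + 4, so 15^108 ≡ 35·64·75·59 ≡ 16 (mod 131)
48·16 = 768 ≡ 113 (mod 131)
89 ≠ 113; the check fails.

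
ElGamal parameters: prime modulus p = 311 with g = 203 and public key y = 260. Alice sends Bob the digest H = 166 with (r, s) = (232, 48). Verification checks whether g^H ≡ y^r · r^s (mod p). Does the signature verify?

verifies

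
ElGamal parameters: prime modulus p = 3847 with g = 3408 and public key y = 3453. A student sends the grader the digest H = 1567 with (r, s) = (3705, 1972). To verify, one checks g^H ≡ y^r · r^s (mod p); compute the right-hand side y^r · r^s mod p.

3453^2 = 11923209 ≡ 1356
3453^4 ≡ 1356^2 = 1838736 ≡ 3717
3453^8 ≡ 3717^2 = 13816089 ≡ 1512
3453^16 ≡ 1512^2 = 2286144 ≡ 1026
3453^32 ≡ 1026^2 = 1052676 ≡ 2445
3453^64 ≡ 2445^2 = 5978025 ≡ 3634
3453^128 ≡ 3634^2 = 13205956 ≡ 3052
3453^256 ≡ 3052^2 = 9314704 ≡ 1117
3453^512 ≡ 1117^2 = 1247689 ≡ 1261
3453^1024 ≡ 1261^2 = 1590121 ≡ 1310
3453^2048 ≡ 1310^2 = 1716100 ≡ 338
3705 = 2048 + 1024 + 512 + 64 + 32 + 16 + 8 + 1, so 3453^3705 ≡ 338·1310·1261·3634·2445·1026·1512·3453 ≡ 2282 (mod 3847)
3705^2 = 13727025 ≡ 929
3705^4 ≡ 929^2 = 863041 ≡ 1313
3705^8 ≡ 1313^2 = 1723969 ≡ 513
3705^16 ≡ 513^2 = 263169 ≡ 1573
3705^32 ≡ 1573^2 = 2474329 ≡ 708
3705^64 ≡ 708^2 = 501264 ≡ 1154
3705^128 ≡ 1154^2 = 1331716 ≡ 654
3705^256 ≡ 654^2 = 427716 ≡ 699
3705^512 ≡ 699^2 = 488601 ≡ 32
3705^1024 ≡ 32^2 = 1024
1972 = 1024 + 512 + 256 + 128 + 32 + 16 + 4, so 3705^1972 ≡ 1024·32·699·654·708·1573·1313 ≡ 652 (mod 3847)
y^r · r^s ≡ 2282·652 = 1487864 ≡ 2922 (mod 3847)

2922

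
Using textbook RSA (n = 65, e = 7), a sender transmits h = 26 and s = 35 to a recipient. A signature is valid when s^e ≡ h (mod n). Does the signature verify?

s^2 ≡ 35^2 = 1225 ≡ 55
s^4 ≡ 55^2 = 3025 ≡ 35
7 = 4 + 2 + 1, so s^7 ≡ 35·55·35 ≡ 35 (mod 65)
35 ≠ 26, so verification fails.

does not verify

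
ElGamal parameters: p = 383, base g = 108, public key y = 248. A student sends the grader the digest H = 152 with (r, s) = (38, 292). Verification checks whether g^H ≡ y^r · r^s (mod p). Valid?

no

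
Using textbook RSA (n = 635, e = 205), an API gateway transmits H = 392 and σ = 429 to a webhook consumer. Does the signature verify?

σ^2 ≡ 429^2 = 184041 ≡ 526
σ^4 ≡ 526^2 = 276676 ≡ 451
σ^8 ≡ 451^2 = 203401 ≡ 201
σ^16 ≡ 201^2 = 40401 ≡ 396
σ^32 ≡ 396^2 = 156816 ≡ 606
σ^64 ≡ 606^2 = 367236 ≡ 206
σ^128 ≡ 206^2 = 42436 ≡ 526
205 = 128 + 64 + 8 + 4 + 1, so σ^205 ≡ 526·206·201·451·429 ≡ 239 (mod 635)
σ^205 mod 635 = 239, but H = 392.

does not verify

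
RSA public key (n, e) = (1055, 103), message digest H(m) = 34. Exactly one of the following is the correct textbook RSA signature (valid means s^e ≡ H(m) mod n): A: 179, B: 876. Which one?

A

Candidate A: 179^2 = 32041 ≡ 391; 179^4 ≡ 391^2 = 152881 ≡ 961; 179^8 ≡ 961^2 = 923521 ≡ 396; 179^16 ≡ 396^2 = 156816 ≡ 676; 179^32 ≡ 676^2 = 456976 ≡ 161; 179^64 ≡ 161^2 = 25921 ≡ 601; 103 = 64 + 32 + 4 + 2 + 1, so 179^103 ≡ 601·161·961·391·179 ≡ 34 (mod 1055)
  → matches H(m) = 34
Candidate B: 876^2 = 767376 ≡ 391; 876^4 ≡ 391^2 = 152881 ≡ 961; 876^8 ≡ 961^2 = 923521 ≡ 396; 876^16 ≡ 396^2 = 156816 ≡ 676; 876^32 ≡ 676^2 = 456976 ≡ 161; 876^64 ≡ 161^2 = 25921 ≡ 601; 103 = 64 + 32 + 4 + 2 + 1, so 876^103 ≡ 601·161·961·391·876 ≡ 1021 (mod 1055)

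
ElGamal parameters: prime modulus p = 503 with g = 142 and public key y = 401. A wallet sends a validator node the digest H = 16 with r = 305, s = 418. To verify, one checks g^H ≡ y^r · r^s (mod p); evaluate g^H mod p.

142^2 = 20164 ≡ 44
142^4 ≡ 44^2 = 1936 ≡ 427
142^8 ≡ 427^2 = 182329 ≡ 243
142^16 ≡ 243^2 = 59049 ≡ 198

198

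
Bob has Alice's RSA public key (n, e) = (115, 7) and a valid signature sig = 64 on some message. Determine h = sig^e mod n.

29

sig^2 ≡ 64^2 = 4096 ≡ 71
sig^4 ≡ 71^2 = 5041 ≡ 96
7 = 4 + 2 + 1, so sig^7 ≡ 96·71·64 ≡ 29 (mod 115)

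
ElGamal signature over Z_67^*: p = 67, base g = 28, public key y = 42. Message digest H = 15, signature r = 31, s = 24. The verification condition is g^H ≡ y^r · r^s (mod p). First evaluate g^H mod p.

58

Squares mod 67: 28^1≡28, 28^2≡47, 28^4≡65, 28^8≡4
15 = 8 + 4 + 2 + 1, so 28^15 ≡ 4·65·47·28 ≡ 58 (mod 67)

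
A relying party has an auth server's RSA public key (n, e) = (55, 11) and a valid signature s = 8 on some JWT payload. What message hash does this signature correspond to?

52

s^2 ≡ 8^2 = 64 ≡ 9
s^4 ≡ 9^2 = 81 ≡ 26
s^8 ≡ 26^2 = 676 ≡ 16
11 = 8 + 2 + 1, so s^11 ≡ 16·9·8 ≡ 52 (mod 55)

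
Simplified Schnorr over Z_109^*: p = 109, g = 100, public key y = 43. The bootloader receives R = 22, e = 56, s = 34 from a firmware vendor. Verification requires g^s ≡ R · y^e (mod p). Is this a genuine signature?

forged

g^s mod p:
100^2 = 10000 ≡ 81
100^4 ≡ 81^2 = 6561 ≡ 21
100^8 ≡ 21^2 = 441 ≡ 5
100^16 ≡ 5^2 = 25
100^32 ≡ 25^2 = 625 ≡ 80
34 = 32 + 2, so 100^34 ≡ 80·81 ≡ 49 (mod 109)
R · y^e mod p:
43^2 = 1849 ≡ 105
43^4 ≡ 105^2 = 11025 ≡ 16
43^8 ≡ 16^2 = 256 ≡ 38
43^16 ≡ 38^2 = 1444 ≡ 27
43^32 ≡ 27^2 = 729 ≡ 75
56 = 32 + 16 + 8, so 43^56 ≡ 75·27·38 ≡ 105 (mod 109)
22·105 = 2310 ≡ 21 (mod 109)
49 ≠ 21; the check fails.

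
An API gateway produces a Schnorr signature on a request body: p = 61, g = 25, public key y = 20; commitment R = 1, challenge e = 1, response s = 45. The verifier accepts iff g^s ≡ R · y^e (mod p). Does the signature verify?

g^s mod p:
25^2 = 625 ≡ 15
25^4 ≡ 15^2 = 225 ≡ 42
25^8 ≡ 42^2 = 1764 ≡ 56
25^16 ≡ 56^2 = 3136 ≡ 25
25^32 ≡ 25^2 = 625 ≡ 15
45 = 32 + 8 + 4 + 1, so 25^45 ≡ 15·56·42·25 ≡ 1 (mod 61)
R · y^e mod p:
20^1 mod 61 = 20
1·20 = 20 ≡ 20 (mod 61)
1 ≠ 20; the check fails.

does not verify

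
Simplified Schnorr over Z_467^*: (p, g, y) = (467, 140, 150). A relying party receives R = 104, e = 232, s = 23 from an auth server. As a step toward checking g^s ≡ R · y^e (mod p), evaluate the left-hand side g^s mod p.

348

140^2 = 19600 ≡ 453
140^4 ≡ 453^2 = 205209 ≡ 196
140^8 ≡ 196^2 = 38416 ≡ 122
140^16 ≡ 122^2 = 14884 ≡ 407
23 = 16 + 4 + 2 + 1, so 140^23 ≡ 407·196·453·140 ≡ 348 (mod 467)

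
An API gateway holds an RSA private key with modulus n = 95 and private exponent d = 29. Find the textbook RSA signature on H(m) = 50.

65

(H(m))^2 ≡ 50^2 = 2500 ≡ 30
(H(m))^4 ≡ 30^2 = 900 ≡ 45
(H(m))^8 ≡ 45^2 = 2025 ≡ 30
(H(m))^16 ≡ 30^2 = 900 ≡ 45
29 = 16 + 8 + 4 + 1, so (H(m))^29 ≡ 45·30·45·50 ≡ 65 (mod 95)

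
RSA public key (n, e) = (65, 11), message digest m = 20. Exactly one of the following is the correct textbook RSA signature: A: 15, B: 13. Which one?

A

Candidate A: 15^2 = 225 ≡ 30; 15^4 ≡ 30^2 = 900 ≡ 55; 15^8 ≡ 55^2 = 3025 ≡ 35; 11 = 8 + 2 + 1, so 15^11 ≡ 35·30·15 ≡ 20 (mod 65)
  → matches m = 20
Candidate B: 13^2 = 169 ≡ 39; 13^4 ≡ 39^2 = 1521 ≡ 26; 13^8 ≡ 26^2 = 676 ≡ 26; 11 = 8 + 2 + 1, so 13^11 ≡ 26·39·13 ≡ 52 (mod 65)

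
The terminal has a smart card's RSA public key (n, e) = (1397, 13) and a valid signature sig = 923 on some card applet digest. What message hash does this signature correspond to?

sig^2 ≡ 923^2 = 851929 ≡ 1156
sig^4 ≡ 1156^2 = 1336336 ≡ 804
sig^8 ≡ 804^2 = 646416 ≡ 1002
13 = 8 + 4 + 1, so sig^13 ≡ 1002·804·923 ≡ 582 (mod 1397)

582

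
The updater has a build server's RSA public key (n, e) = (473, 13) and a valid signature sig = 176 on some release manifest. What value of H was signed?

11

sig^2 ≡ 176^2 = 30976 ≡ 231
sig^4 ≡ 231^2 = 53361 ≡ 385
sig^8 ≡ 385^2 = 148225 ≡ 176
13 = 8 + 4 + 1, so sig^13 ≡ 176·385·176 ≡ 11 (mod 473)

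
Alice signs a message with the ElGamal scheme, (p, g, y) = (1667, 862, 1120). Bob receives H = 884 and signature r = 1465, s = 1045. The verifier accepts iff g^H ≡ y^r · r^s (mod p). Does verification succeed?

fails

Left side g^H mod p:
Squares mod 1667: 862^1≡862, 862^2≡1229, 862^4≡139, 862^8≡984, 862^16≡1396, 862^32≡93, 862^64≡314, 862^128≡243, 862^256≡704, 862^512≡517
884 = 512 + 256 + 64 + 32 + 16 + 4, so 862^884 ≡ 517·704·314·93·1396·139 ≡ 527 (mod 1667)
Right side y^r · r^s mod p:
Squares mod 1667: 1120^1≡1120, 1120^2≡816, 1120^4≡723, 1120^8≡958, 1120^16≡914, 1120^32≡229, 1120^64≡764, 1120^128≡246, 1120^256≡504, 1120^512≡632, 1120^1024≡1011
1465 = 1024 + 256 + 128 + 32 + 16 + 8 + 1, so 1120^1465 ≡ 1011·504·246·229·914·958·1120 ≡ 840 (mod 1667)
Squares mod 1667: 1465^1≡1465, 1465^2≡796, 1465^4≡156, 1465^8≡998, 1465^16≡805, 1465^32≡1229, 1465^64≡139, 1465^128≡984, 1465^256≡1396, 1465^512≡93, 1465^1024≡314
1045 = 1024 + 16 + 4 + 1, so 1465^1045 ≡ 314·805·156·1465 ≡ 1166 (mod 1667)
840·1166 = 979440 ≡ 911 (mod 1667)
527 ≠ 911, so verification fails.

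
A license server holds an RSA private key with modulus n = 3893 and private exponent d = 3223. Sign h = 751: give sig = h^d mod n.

Squares mod 3893: h^1≡751, h^2≡3409, h^4≡676, h^8≡1495, h^16≡443, h^32≡1599, h^64≡2993, h^128≡256, h^256≡3248, h^512≡3367, h^1024≡273, h^2048≡562
3223 = 2048 + 1024 + 128 + 16 + 4 + 2 + 1, so h^3223 ≡ 562·273·256·443·676·3409·751 ≡ 2476 (mod 3893)

2476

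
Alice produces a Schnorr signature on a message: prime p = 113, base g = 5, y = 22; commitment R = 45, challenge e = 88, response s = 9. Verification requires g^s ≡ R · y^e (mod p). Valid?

g^s mod p:
Squares mod 113: 5^1≡5, 5^2≡25, 5^4≡60, 5^8≡97
9 = 8 + 1, so 5^9 ≡ 97·5 ≡ 33 (mod 113)
R · y^e mod p:
Squares mod 113: 22^1≡22, 22^2≡32, 22^4≡7, 22^8≡49, 22^16≡28, 22^32≡106, 22^64≡49
88 = 64 + 16 + 8, so 22^88 ≡ 49·28·49 ≡ 106 (mod 113)
45·106 = 4770 ≡ 24 (mod 113)
33 ≠ 24; the check fails.

no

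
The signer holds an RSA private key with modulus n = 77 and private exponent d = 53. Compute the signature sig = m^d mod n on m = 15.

64

m^2 ≡ 15^2 = 225 ≡ 71
m^4 ≡ 71^2 = 5041 ≡ 36
m^8 ≡ 36^2 = 1296 ≡ 64
m^16 ≡ 64^2 = 4096 ≡ 15
m^32 ≡ 15^2 = 225 ≡ 71
53 = 32 + 16 + 4 + 1, so m^53 ≡ 71·15·36·15 ≡ 64 (mod 77)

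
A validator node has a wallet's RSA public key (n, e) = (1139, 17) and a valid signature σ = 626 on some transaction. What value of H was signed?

371

σ^2 ≡ 626^2 = 391876 ≡ 60
σ^4 ≡ 60^2 = 3600 ≡ 183
σ^8 ≡ 183^2 = 33489 ≡ 458
σ^16 ≡ 458^2 = 209764 ≡ 188
17 = 16 + 1, so σ^17 ≡ 188·626 ≡ 371 (mod 1139)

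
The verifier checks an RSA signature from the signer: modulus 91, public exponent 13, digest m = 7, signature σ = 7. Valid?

σ^2 ≡ 7^2 = 49
σ^4 ≡ 49^2 = 2401 ≡ 35
σ^8 ≡ 35^2 = 1225 ≡ 42
13 = 8 + 4 + 1, so σ^13 ≡ 42·35·7 ≡ 7 (mod 91)
σ^13 mod 91 = 7 matches m.

yes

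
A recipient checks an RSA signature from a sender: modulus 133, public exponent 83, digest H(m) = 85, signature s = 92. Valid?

yes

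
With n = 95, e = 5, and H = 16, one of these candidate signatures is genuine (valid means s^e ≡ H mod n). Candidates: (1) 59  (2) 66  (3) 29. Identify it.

2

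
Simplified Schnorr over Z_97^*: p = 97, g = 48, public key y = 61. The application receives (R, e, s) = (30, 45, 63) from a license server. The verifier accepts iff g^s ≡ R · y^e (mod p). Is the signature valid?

invalid

g^s mod p:
48^63 mod 97 = 27
R · y^e mod p:
61^45 mod 97 = 1
30·1 = 30 ≡ 30 (mod 97)
27 ≠ 30; the check fails.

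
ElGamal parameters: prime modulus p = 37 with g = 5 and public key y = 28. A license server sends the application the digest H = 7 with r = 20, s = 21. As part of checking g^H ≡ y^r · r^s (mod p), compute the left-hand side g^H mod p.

5^2 = 25
5^4 ≡ 25^2 = 625 ≡ 33
7 = 4 + 2 + 1, so 5^7 ≡ 33·25·5 ≡ 18 (mod 37)

18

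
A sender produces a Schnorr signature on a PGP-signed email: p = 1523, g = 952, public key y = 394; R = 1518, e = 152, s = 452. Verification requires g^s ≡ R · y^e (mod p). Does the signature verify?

does not verify

g^s mod p:
952^2 = 906304 ≡ 119
952^4 ≡ 119^2 = 14161 ≡ 454
952^8 ≡ 454^2 = 206116 ≡ 511
952^16 ≡ 511^2 = 261121 ≡ 688
952^32 ≡ 688^2 = 473344 ≡ 1214
952^64 ≡ 1214^2 = 1473796 ≡ 1055
952^128 ≡ 1055^2 = 1113025 ≡ 1235
952^256 ≡ 1235^2 = 1525225 ≡ 702
452 = 256 + 128 + 64 + 4, so 952^452 ≡ 702·1235·1055·454 ≡ 160 (mod 1523)
R · y^e mod p:
394^2 = 155236 ≡ 1413
394^4 ≡ 1413^2 = 1996569 ≡ 1439
394^8 ≡ 1439^2 = 2070721 ≡ 964
394^16 ≡ 964^2 = 929296 ≡ 266
394^32 ≡ 266^2 = 70756 ≡ 698
394^64 ≡ 698^2 = 487204 ≡ 1367
394^128 ≡ 1367^2 = 1868689 ≡ 1491
152 = 128 + 16 + 8, so 394^152 ≡ 1491·266·964 ≡ 356 (mod 1523)
1518·356 = 540408 ≡ 1266 (mod 1523)
160 ≠ 1266; the check fails.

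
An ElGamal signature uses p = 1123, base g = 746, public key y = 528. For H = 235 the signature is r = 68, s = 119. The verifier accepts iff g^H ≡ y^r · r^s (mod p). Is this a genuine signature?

forged

Left side g^H mod p:
746^2 = 556516 ≡ 631
746^4 ≡ 631^2 = 398161 ≡ 619
746^8 ≡ 619^2 = 383161 ≡ 218
746^16 ≡ 218^2 = 47524 ≡ 358
746^32 ≡ 358^2 = 128164 ≡ 142
746^64 ≡ 142^2 = 20164 ≡ 1073
746^128 ≡ 1073^2 = 1151329 ≡ 254
235 = 128 + 64 + 32 + 8 + 2 + 1, so 746^235 ≡ 254·1073·142·218·631·746 ≡ 127 (mod 1123)
Right side y^r · r^s mod p:
528^2 = 278784 ≡ 280
528^4 ≡ 280^2 = 78400 ≡ 913
528^8 ≡ 913^2 = 833569 ≡ 303
528^16 ≡ 303^2 = 91809 ≡ 846
528^32 ≡ 846^2 = 715716 ≡ 365
528^64 ≡ 365^2 = 133225 ≡ 711
68 = 64 + 4, so 528^68 ≡ 711·913 ≡ 49 (mod 1123)
68^2 = 4624 ≡ 132
68^4 ≡ 132^2 = 17424 ≡ 579
68^8 ≡ 579^2 = 335241 ≡ 587
68^16 ≡ 587^2 = 344569 ≡ 931
68^32 ≡ 931^2 = 866761 ≡ 928
68^64 ≡ 928^2 = 861184 ≡ 966
119 = 64 + 32 + 16 + 4 + 2 + 1, so 68^119 ≡ 966·928·931·579·132·68 ≡ 169 (mod 1123)
49·169 = 8281 ≡ 420 (mod 1123)
127 ≠ 420, so verification fails.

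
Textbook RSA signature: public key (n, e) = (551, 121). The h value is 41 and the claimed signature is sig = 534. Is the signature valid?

sig^2 ≡ 534^2 = 285156 ≡ 289
sig^4 ≡ 289^2 = 83521 ≡ 320
sig^8 ≡ 320^2 = 102400 ≡ 465
sig^16 ≡ 465^2 = 216225 ≡ 233
sig^32 ≡ 233^2 = 54289 ≡ 291
sig^64 ≡ 291^2 = 84681 ≡ 378
121 = 64 + 32 + 16 + 8 + 1, so sig^121 ≡ 378·291·233·465·534 ≡ 41 (mod 551)
sig^121 mod 551 = 41 matches h.

valid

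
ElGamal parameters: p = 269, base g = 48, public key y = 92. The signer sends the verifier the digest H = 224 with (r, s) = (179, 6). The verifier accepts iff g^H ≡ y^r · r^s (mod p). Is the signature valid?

Left side g^H mod p:
Squares mod 269: 48^1≡48, 48^2≡152, 48^4≡239, 48^8≡93, 48^16≡41, 48^32≡67, 48^64≡185, 48^128≡62
224 = 128 + 64 + 32, so 48^224 ≡ 62·185·67 ≡ 226 (mod 269)
Right side y^r · r^s mod p:
Squares mod 269: 92^1≡92, 92^2≡125, 92^4≡23, 92^8≡260, 92^16≡81, 92^32≡105, 92^64≡265, 92^128≡16
179 = 128 + 32 + 16 + 2 + 1, so 92^179 ≡ 16·105·81·125·92 ≡ 126 (mod 269)
Squares mod 269: 179^1≡179, 179^2≡30, 179^4≡93
6 = 4 + 2, so 179^6 ≡ 93·30 ≡ 100 (mod 269)
126·100 = 12600 ≡ 226 (mod 269)
226 ≡ 226 (mod 269), so the signature is genuine.

valid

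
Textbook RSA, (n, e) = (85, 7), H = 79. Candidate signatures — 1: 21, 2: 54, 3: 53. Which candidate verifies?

Candidate 1: Squares mod 85: 21^1≡21, 21^2≡16, 21^4≡1; 7 = 4 + 2 + 1, so 21^7 ≡ 1·16·21 ≡ 81 (mod 85)
Candidate 2: Squares mod 85: 54^1≡54, 54^2≡26, 54^4≡81; 7 = 4 + 2 + 1, so 54^7 ≡ 81·26·54 ≡ 79 (mod 85)
  → matches H = 79
Candidate 3: Squares mod 85: 53^1≡53, 53^2≡4, 53^4≡16; 7 = 4 + 2 + 1, so 53^7 ≡ 16·4·53 ≡ 77 (mod 85)

2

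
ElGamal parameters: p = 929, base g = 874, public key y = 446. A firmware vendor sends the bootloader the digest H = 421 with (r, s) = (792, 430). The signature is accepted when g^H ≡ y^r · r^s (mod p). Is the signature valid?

invalid

Left side g^H mod p:
874^2 = 763876 ≡ 238
874^4 ≡ 238^2 = 56644 ≡ 904
874^8 ≡ 904^2 = 817216 ≡ 625
874^16 ≡ 625^2 = 390625 ≡ 445
874^32 ≡ 445^2 = 198025 ≡ 148
874^64 ≡ 148^2 = 21904 ≡ 537
874^128 ≡ 537^2 = 288369 ≡ 379
874^256 ≡ 379^2 = 143641 ≡ 575
421 = 256 + 128 + 32 + 4 + 1, so 874^421 ≡ 575·379·148·904·874 ≡ 399 (mod 929)
Right side y^r · r^s mod p:
446^2 = 198916 ≡ 110
446^4 ≡ 110^2 = 12100 ≡ 23
446^8 ≡ 23^2 = 529
446^16 ≡ 529^2 = 279841 ≡ 212
446^32 ≡ 212^2 = 44944 ≡ 352
446^64 ≡ 352^2 = 123904 ≡ 347
446^128 ≡ 347^2 = 120409 ≡ 568
446^256 ≡ 568^2 = 322624 ≡ 261
446^512 ≡ 261^2 = 68121 ≡ 304
792 = 512 + 256 + 16 + 8, so 446^792 ≡ 304·261·212·529 ≡ 484 (mod 929)
792^2 = 627264 ≡ 189
792^4 ≡ 189^2 = 35721 ≡ 419
792^8 ≡ 419^2 = 175561 ≡ 909
792^16 ≡ 909^2 = 826281 ≡ 400
792^32 ≡ 400^2 = 160000 ≡ 212
792^64 ≡ 212^2 = 44944 ≡ 352
792^128 ≡ 352^2 = 123904 ≡ 347
792^256 ≡ 347^2 = 120409 ≡ 568
430 = 256 + 128 + 32 + 8 + 4 + 2, so 792^430 ≡ 568·347·212·909·419·189 ≡ 691 (mod 929)
484·691 = 334444 ≡ 4 (mod 929)
399 ≠ 4, so verification fails.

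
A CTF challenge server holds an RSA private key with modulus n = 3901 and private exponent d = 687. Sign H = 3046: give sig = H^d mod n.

H^687 mod 3901 = 2348

2348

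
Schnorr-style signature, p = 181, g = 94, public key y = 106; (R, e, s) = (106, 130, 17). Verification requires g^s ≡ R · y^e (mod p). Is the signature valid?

valid

g^s mod p:
Squares mod 181: 94^1≡94, 94^2≡148, 94^4≡3, 94^8≡9, 94^16≡81
17 = 16 + 1, so 94^17 ≡ 81·94 ≡ 12 (mod 181)
R · y^e mod p:
Squares mod 181: 106^1≡106, 106^2≡14, 106^4≡15, 106^8≡44, 106^16≡126, 106^32≡129, 106^64≡170, 106^128≡121
130 = 128 + 2, so 106^130 ≡ 121·14 ≡ 65 (mod 181)
106·65 = 6890 ≡ 12 (mod 181)
12 ≡ 12 (mod 181); signature holds.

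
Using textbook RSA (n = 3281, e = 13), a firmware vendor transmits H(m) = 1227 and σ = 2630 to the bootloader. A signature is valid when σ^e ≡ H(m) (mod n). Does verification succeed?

fails

σ^2 ≡ 2630^2 = 6916900 ≡ 552
σ^4 ≡ 552^2 = 304704 ≡ 2852
σ^8 ≡ 2852^2 = 8133904 ≡ 305
13 = 8 + 4 + 1, so σ^13 ≡ 305·2852·2630 ≡ 2054 (mod 3281)
2054 ≠ 1227, so verification fails.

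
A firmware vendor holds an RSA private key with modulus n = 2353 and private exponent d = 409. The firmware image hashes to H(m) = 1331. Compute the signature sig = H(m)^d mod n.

941

(H(m))^2 ≡ 1331^2 = 1771561 ≡ 2105
(H(m))^4 ≡ 2105^2 = 4431025 ≡ 326
(H(m))^8 ≡ 326^2 = 106276 ≡ 391
(H(m))^16 ≡ 391^2 = 152881 ≡ 2289
(H(m))^32 ≡ 2289^2 = 5239521 ≡ 1743
(H(m))^64 ≡ 1743^2 = 3038049 ≡ 326
(H(m))^128 ≡ 326^2 = 106276 ≡ 391
(H(m))^256 ≡ 391^2 = 152881 ≡ 2289
409 = 256 + 128 + 16 + 8 + 1, so (H(m))^409 ≡ 2289·391·2289·391·1331 ≡ 941 (mod 2353)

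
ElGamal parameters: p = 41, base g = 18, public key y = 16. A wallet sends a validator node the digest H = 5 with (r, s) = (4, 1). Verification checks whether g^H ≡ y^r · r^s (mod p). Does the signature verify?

Left side g^H mod p:
Squares mod 41: 18^1≡18, 18^2≡37, 18^4≡16
5 = 4 + 1, so 18^5 ≡ 16·18 ≡ 1 (mod 41)
Right side y^r · r^s mod p:
Squares mod 41: 16^1≡16, 16^2≡10, 16^4≡18
16^4 ≡ 18 (mod 41)
4^1 mod 41 = 4
18·4 = 72 ≡ 31 (mod 41)
1 ≠ 31, so verification fails.

does not verify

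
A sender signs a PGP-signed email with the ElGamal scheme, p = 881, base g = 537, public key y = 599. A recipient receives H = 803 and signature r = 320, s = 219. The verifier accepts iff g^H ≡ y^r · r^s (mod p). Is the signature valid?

Left side g^H mod p:
537^2 = 288369 ≡ 282
537^4 ≡ 282^2 = 79524 ≡ 234
537^8 ≡ 234^2 = 54756 ≡ 134
537^16 ≡ 134^2 = 17956 ≡ 336
537^32 ≡ 336^2 = 112896 ≡ 128
537^64 ≡ 128^2 = 16384 ≡ 526
537^128 ≡ 526^2 = 276676 ≡ 42
537^256 ≡ 42^2 = 1764 ≡ 2
537^512 ≡ 2^2 = 4
803 = 512 + 256 + 32 + 2 + 1, so 537^803 ≡ 4·2·128·282·537 ≡ 82 (mod 881)
Right side y^r · r^s mod p:
599^2 = 358801 ≡ 234
599^4 ≡ 234^2 = 54756 ≡ 134
599^8 ≡ 134^2 = 17956 ≡ 336
599^16 ≡ 336^2 = 112896 ≡ 128
599^32 ≡ 128^2 = 16384 ≡ 526
599^64 ≡ 526^2 = 276676 ≡ 42
599^128 ≡ 42^2 = 1764 ≡ 2
599^256 ≡ 2^2 = 4
320 = 256 + 64, so 599^320 ≡ 4·42 ≡ 168 (mod 881)
320^2 = 102400 ≡ 204
320^4 ≡ 204^2 = 41616 ≡ 209
320^8 ≡ 209^2 = 43681 ≡ 512
320^16 ≡ 512^2 = 262144 ≡ 487
320^32 ≡ 487^2 = 237169 ≡ 180
320^64 ≡ 180^2 = 32400 ≡ 684
320^128 ≡ 684^2 = 467856 ≡ 45
219 = 128 + 64 + 16 + 8 + 2 + 1, so 320^219 ≡ 45·684·487·512·204·320 ≡ 223 (mod 881)
168·223 = 37464 ≡ 462 (mod 881)
82 ≠ 462, so verification fails.

invalid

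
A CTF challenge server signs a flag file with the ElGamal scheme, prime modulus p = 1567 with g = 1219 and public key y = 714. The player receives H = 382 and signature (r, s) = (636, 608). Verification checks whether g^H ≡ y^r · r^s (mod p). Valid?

Left side g^H mod p:
Squares mod 1567: 1219^1≡1219, 1219^2≡445, 1219^4≡583, 1219^8≡1417, 1219^16≡562, 1219^32≡877, 1219^64≡1299, 1219^128≡1309, 1219^256≡750
382 = 256 + 64 + 32 + 16 + 8 + 4 + 2, so 1219^382 ≡ 750·1299·877·562·1417·583·445 ≡ 692 (mod 1567)
Right side y^r · r^s mod p:
Squares mod 1567: 714^1≡714, 714^2≡521, 714^4≡350, 714^8≡274, 714^16≡1427, 714^32≡796, 714^64≡548, 714^128≡1007, 714^256≡200, 714^512≡825
636 = 512 + 64 + 32 + 16 + 8 + 4, so 714^636 ≡ 825·548·796·1427·274·350 ≡ 247 (mod 1567)
Squares mod 1567: 636^1≡636, 636^2≡210, 636^4≡224, 636^8≡32, 636^16≡1024, 636^32≡253, 636^64≡1329, 636^128≡232, 636^256≡546, 636^512≡386
608 = 512 + 64 + 32, so 636^608 ≡ 386·1329·253 ≡ 707 (mod 1567)
247·707 = 174629 ≡ 692 (mod 1567)
692 ≡ 692 (mod 1567), so the signature is genuine.

yes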